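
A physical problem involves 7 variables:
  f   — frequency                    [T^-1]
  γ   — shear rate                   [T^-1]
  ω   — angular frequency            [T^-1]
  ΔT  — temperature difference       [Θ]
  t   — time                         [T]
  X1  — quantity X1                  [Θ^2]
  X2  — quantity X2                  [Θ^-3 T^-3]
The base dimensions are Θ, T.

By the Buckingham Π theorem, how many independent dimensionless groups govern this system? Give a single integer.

Dimensional matrix (Θ×T by f×γ×ω×ΔT×t×X1×X2):
  Θ: [ 0  0  0  1  0  2 -3]
  T: [-1 -1 -1  0  1  0 -3]
Row reduction gives pivot columns f,ΔT; rank = 2
Π count = n − r = 7 − 2 = 5

5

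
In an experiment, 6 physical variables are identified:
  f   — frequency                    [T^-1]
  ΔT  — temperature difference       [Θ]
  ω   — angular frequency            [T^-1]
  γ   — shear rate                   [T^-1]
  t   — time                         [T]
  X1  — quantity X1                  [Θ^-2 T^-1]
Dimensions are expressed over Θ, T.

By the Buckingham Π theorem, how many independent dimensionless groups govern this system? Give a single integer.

Exponent matrix [Θ,T] × [f,ΔT,ω,γ,t,X1]:
  Θ: [ 0  1  0  0  0 -2]
  T: [-1  0 -1 -1  1 -1]
Echelon form has 2 nonzero rows (pivots: f,ΔT)
6 vars − rank 2 = 4 Π groups

4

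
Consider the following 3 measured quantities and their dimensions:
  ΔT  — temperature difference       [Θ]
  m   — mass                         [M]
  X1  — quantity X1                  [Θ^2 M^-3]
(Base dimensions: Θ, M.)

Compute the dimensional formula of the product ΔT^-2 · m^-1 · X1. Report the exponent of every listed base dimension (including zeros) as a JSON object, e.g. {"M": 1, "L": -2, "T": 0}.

Write exponents as rows Θ,M / cols ΔT,m,X1:
  Θ: [ 1  0  2]
  M: [ 0  1 -3]
  [Θ]: (-2)·1+(-1)·0+(1)·2 = 0
  [M]: (-2)·0+(-1)·1+(1)·-3 = -4
⇒ M^-4

{"Θ": 0, "M": -4}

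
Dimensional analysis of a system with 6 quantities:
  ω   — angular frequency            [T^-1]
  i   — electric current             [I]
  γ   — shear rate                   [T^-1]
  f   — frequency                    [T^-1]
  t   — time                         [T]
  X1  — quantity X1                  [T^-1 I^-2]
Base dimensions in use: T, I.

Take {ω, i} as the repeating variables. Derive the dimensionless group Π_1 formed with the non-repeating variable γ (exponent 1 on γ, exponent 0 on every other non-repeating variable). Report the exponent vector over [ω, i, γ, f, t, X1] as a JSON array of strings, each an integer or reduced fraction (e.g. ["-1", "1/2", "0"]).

["-1", "0", "1", "0", "0", "0"]

Dimensional matrix (T×I by ω×i×γ×f×t×X1):
  T: [-1  0 -1 -1  1 -1]
  I: [ 0  1  0  0  0 -2]
Echelon form has 2 nonzero rows (pivots: ω,i)
Pivot set = {ω,i}, free = {γ,f,t,X1}
RREF:
  r0: [   1    0    1    1   -1    1]
  r1: [   0    1    0    0    0   -2]
Fix exponent of γ at 1, f at 0, t at 0, X1 at 0; solve each RREF row for its pivot's exponent:
  r0: exp(ω) + (1)·1 = 0 ⇒ exp(ω) = -1
  r1: exp(i) + (0)·1 = 0 ⇒ exp(i) = 0
Π_1 = ω^-1 · γ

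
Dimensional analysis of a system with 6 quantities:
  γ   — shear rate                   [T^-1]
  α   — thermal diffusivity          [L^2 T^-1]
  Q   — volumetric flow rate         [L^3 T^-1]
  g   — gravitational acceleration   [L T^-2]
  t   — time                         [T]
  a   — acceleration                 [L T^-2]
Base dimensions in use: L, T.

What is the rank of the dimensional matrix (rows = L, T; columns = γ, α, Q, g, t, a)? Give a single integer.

Exponent matrix [L,T] × [γ,α,Q,g,t,a]:
  L: [ 0  2  3  1  0  1]
  T: [-1 -1 -1 -2  1 -2]
Echelon form has 2 nonzero rows (pivots: γ,α)

2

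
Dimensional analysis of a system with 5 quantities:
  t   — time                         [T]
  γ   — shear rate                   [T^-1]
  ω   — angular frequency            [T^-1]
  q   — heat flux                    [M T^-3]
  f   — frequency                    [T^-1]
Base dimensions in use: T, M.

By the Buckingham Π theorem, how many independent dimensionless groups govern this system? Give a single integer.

3

Dimensional matrix (T×M by t×γ×ω×q×f):
  T: [ 1 -1 -1 -3 -1]
  M: [ 0  0  0  1  0]
Row reduction gives pivot columns t,q; rank = 2
n=5, r=2 ⇒ 3 dimensionless groups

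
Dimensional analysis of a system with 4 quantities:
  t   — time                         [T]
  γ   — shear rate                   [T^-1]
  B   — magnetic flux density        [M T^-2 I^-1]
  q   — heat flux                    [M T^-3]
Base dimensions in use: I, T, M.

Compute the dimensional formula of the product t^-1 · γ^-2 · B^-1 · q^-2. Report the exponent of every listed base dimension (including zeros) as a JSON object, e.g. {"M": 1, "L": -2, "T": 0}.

Exponent matrix [I,T,M] × [t,γ,B,q]:
  I: [ 0  0 -1  0]
  T: [ 1 -1 -2 -3]
  M: [ 0  0  1  1]
  [I]: (-1)·0+(-2)·0+(-1)·-1+(-2)·0 = 1
  [T]: (-1)·1+(-2)·-1+(-1)·-2+(-2)·-3 = 9
  [M]: (-1)·0+(-2)·0+(-1)·1+(-2)·1 = -3
⇒ I T^9 M^-3

{"I": 1, "T": 9, "M": -3}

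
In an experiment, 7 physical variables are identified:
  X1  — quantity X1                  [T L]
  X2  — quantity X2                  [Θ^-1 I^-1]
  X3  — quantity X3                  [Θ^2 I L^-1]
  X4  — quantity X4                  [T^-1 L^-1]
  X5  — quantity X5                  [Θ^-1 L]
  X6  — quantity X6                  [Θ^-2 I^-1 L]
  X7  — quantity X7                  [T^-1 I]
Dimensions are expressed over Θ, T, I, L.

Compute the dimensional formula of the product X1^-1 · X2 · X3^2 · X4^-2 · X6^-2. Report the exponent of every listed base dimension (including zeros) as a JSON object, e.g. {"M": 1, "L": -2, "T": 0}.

Exponent matrix [Θ,T,I,L] × [X1,X2,X3,X4,X5,X6,X7]:
  Θ: [ 0 -1  2  0 -1 -2  0]
  T: [ 1  0  0 -1  0  0 -1]
  I: [ 0 -1  1  0  0 -1  1]
  L: [ 1  0 -1 -1  1  1  0]
  [Θ]: (-1)·0+(1)·-1+(2)·2+(-2)·0+(-2)·-2 = 7
  [T]: (-1)·1+(1)·0+(2)·0+(-2)·-1+(-2)·0 = 1
  [I]: (-1)·0+(1)·-1+(2)·1+(-2)·0+(-2)·-1 = 3
  [L]: (-1)·1+(1)·0+(2)·-1+(-2)·-1+(-2)·1 = -3
⇒ Θ^7 T I^3 L^-3

{"Θ": 7, "T": 1, "I": 3, "L": -3}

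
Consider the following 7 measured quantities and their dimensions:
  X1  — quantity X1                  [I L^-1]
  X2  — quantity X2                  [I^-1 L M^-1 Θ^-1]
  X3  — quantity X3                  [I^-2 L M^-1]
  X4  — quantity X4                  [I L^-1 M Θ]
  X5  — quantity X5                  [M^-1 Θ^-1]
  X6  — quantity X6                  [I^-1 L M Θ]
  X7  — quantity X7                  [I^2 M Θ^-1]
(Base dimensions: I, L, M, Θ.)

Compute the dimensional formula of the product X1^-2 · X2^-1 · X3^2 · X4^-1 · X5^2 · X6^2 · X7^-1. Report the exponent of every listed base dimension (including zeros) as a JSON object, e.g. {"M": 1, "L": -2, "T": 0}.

{"I": -10, "L": 6, "M": -3, "Θ": 1}

Dimensional matrix (I×L×M×Θ by X1×X2×X3×X4×X5×X6×X7):
  I: [ 1 -1 -2  1  0 -1  2]
  L: [-1  1  1 -1  0  1  0]
  M: [ 0 -1 -1  1 -1  1  1]
  Θ: [ 0 -1  0  1 -1  1 -1]
  [I]: (-2)·1+(-1)·-1+(2)·-2+(-1)·1+(2)·0+(2)·-1+(-1)·2 = -10
  [L]: (-2)·-1+(-1)·1+(2)·1+(-1)·-1+(2)·0+(2)·1+(-1)·0 = 6
  [M]: (-2)·0+(-1)·-1+(2)·-1+(-1)·1+(2)·-1+(2)·1+(-1)·1 = -3
  [Θ]: (-2)·0+(-1)·-1+(2)·0+(-1)·1+(2)·-1+(2)·1+(-1)·-1 = 1
⇒ I^-10 L^6 M^-3 Θ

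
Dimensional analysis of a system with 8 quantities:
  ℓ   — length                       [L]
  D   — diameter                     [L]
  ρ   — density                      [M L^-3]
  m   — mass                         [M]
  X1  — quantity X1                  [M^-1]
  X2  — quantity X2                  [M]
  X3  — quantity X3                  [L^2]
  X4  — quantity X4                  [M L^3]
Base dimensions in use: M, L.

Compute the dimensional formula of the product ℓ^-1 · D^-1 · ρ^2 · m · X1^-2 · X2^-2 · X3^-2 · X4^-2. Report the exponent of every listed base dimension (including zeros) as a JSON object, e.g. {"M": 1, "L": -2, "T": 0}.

Dimensional matrix (M×L by ℓ×D×ρ×m×X1×X2×X3×X4):
  M: [ 0  0  1  1 -1  1  0  1]
  L: [ 1  1 -3  0  0  0  2  3]
  [M]: (-1)·0+(-1)·0+(2)·1+(1)·1+(-2)·-1+(-2)·1+(-2)·0+(-2)·1 = 1
  [L]: (-1)·1+(-1)·1+(2)·-3+(1)·0+(-2)·0+(-2)·0+(-2)·2+(-2)·3 = -18
⇒ M L^-18

{"M": 1, "L": -18}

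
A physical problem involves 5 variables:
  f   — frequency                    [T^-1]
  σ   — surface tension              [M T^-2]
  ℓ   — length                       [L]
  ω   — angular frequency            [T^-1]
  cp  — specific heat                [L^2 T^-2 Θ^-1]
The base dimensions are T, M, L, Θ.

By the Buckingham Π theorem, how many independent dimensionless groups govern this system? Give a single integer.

1

Dimensional matrix (T×M×L×Θ by f×σ×ℓ×ω×cp):
  T: [-1 -2  0 -1 -2]
  M: [ 0  1  0  0  0]
  L: [ 0  0  1  0  2]
  Θ: [ 0  0  0  0 -1]
RREF → pivots at {f,σ,ℓ,cp} ⇒ r = 4
n=5, r=4 ⇒ 1 dimensionless group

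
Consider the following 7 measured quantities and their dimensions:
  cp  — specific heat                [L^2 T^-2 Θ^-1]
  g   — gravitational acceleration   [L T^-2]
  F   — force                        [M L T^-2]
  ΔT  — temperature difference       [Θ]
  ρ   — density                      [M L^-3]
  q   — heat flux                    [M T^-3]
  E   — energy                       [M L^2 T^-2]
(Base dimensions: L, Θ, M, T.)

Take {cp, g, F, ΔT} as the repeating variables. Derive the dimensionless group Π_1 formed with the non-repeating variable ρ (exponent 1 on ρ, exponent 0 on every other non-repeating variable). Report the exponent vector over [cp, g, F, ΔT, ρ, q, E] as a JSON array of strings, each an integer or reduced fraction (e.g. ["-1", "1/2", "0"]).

["3", "-2", "-1", "3", "1", "0", "0"]

Write exponents as rows L,Θ,M,T / cols cp,g,F,ΔT,ρ,q,E:
  L: [ 2  1  1  0 -3  0  2]
  Θ: [-1  0  0  1  0  0  0]
  M: [ 0  0  1  0  1  1  1]
  T: [-2 -2 -2  0  0 -3 -2]
Row reduction gives pivot columns cp,g,F,ΔT; rank = 4
Pivot set = {cp,g,F,ΔT}, free = {ρ,q,E}
RREF:
  r0: [   1    0    0    0   -3 -3/2    1]
  r1: [   0    1    0    0    2    2   -1]
  r2: [   0    0    1    0    1    1    1]
  r3: [   0    0    0    1   -3 -3/2    1]
Fix exponent of ρ at 1, q at 0, E at 0; solve each RREF row for its pivot's exponent:
  r0: exp(cp) + (-3)·1 = 0 ⇒ exp(cp) = 3
  r1: exp(g) + (2)·1 = 0 ⇒ exp(g) = -2
  r2: exp(F) + (1)·1 = 0 ⇒ exp(F) = -1
  r3: exp(ΔT) + (-3)·1 = 0 ⇒ exp(ΔT) = 3
Π_1 = cp^3 · g^-2 · F^-1 · ΔT^3 · ρ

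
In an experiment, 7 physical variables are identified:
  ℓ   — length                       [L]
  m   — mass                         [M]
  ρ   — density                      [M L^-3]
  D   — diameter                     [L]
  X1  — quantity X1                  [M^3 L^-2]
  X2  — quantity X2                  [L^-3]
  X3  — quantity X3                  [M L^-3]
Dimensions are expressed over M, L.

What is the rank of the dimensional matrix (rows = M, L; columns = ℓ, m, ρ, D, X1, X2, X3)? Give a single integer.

2

Write exponents as rows M,L / cols ℓ,m,ρ,D,X1,X2,X3:
  M: [ 0  1  1  0  3  0  1]
  L: [ 1  0 -3  1 -2 -3 -3]
Echelon form has 2 nonzero rows (pivots: ℓ,m)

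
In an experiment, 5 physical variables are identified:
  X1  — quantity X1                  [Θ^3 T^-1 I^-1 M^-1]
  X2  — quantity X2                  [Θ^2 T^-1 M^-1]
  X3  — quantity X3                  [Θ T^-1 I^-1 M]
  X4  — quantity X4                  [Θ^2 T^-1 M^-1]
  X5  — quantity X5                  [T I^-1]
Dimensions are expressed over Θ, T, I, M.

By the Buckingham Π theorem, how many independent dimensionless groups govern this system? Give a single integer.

2

Exponent matrix [Θ,T,I,M] × [X1,X2,X3,X4,X5]:
  Θ: [ 3  2  1  2  0]
  T: [-1 -1 -1 -1  1]
  I: [-1  0 -1  0 -1]
  M: [-1 -1  1 -1  0]
Echelon form has 3 nonzero rows (pivots: X1,X2,X3)
Π count = n − r = 5 − 3 = 2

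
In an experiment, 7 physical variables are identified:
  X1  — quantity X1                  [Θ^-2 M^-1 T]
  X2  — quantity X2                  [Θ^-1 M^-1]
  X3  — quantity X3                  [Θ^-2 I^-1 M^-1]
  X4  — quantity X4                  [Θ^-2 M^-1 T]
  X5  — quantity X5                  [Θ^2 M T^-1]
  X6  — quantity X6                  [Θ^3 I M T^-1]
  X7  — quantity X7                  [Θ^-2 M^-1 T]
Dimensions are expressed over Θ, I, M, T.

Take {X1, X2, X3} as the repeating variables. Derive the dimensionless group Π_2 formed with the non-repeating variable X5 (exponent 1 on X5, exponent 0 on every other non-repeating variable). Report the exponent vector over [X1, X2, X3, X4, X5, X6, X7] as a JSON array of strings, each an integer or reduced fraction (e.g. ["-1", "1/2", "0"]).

Write exponents as rows Θ,I,M,T / cols X1,X2,X3,X4,X5,X6,X7:
  Θ: [-2 -1 -2 -2  2  3 -2]
  I: [ 0  0 -1  0  0  1  0]
  M: [-1 -1 -1 -1  1  1 -1]
  T: [ 1  0  0  1 -1 -1  1]
Row reduction gives pivot columns X1,X2,X3; rank = 3
Pivot set = {X1,X2,X3}, free = {X4,X5,X6,X7}
RREF:
  r0: [   1    0    0    1   -1   -1    1]
  r1: [   0    1    0    0    0    1    0]
  r2: [   0    0    1    0    0   -1    0]
  r3: [   0    0    0    0    0    0    0]
Fix exponent of X5 at 1, X4 at 0, X6 at 0, X7 at 0; solve each RREF row for its pivot's exponent:
  r0: exp(X1) + (-1)·1 = 0 ⇒ exp(X1) = 1
  r1: exp(X2) + (0)·1 = 0 ⇒ exp(X2) = 0
  r2: exp(X3) + (0)·1 = 0 ⇒ exp(X3) = 0
Π_2 = X1 · X5

["1", "0", "0", "0", "1", "0", "0"]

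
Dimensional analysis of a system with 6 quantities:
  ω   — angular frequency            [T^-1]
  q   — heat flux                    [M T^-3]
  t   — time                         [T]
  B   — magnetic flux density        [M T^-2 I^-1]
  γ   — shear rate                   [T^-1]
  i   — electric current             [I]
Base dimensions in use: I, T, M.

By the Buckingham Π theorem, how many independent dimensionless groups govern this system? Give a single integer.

3

Write exponents as rows I,T,M / cols ω,q,t,B,γ,i:
  I: [ 0  0  0 -1  0  1]
  T: [-1 -3  1 -2 -1  0]
  M: [ 0  1  0  1  0  0]
Echelon form has 3 nonzero rows (pivots: ω,q,B)
6 vars − rank 3 = 3 Π groups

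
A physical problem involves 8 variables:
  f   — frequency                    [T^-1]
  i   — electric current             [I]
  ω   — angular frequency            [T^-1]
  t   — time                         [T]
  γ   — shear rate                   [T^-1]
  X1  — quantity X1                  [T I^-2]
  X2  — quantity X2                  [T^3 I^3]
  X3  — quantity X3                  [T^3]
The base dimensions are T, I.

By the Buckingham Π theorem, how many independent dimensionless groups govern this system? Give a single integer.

6

Dimensional matrix (T×I by f×i×ω×t×γ×X1×X2×X3):
  T: [-1  0 -1  1 -1  1  3  3]
  I: [ 0  1  0  0  0 -2  3  0]
Echelon form has 2 nonzero rows (pivots: f,i)
n=8, r=2 ⇒ 6 dimensionless groups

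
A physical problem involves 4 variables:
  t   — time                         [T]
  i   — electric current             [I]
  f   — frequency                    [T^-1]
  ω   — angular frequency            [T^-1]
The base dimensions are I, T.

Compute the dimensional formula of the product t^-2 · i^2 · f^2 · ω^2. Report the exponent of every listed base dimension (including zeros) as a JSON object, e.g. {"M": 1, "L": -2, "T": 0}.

{"I": 2, "T": -6}

Dimensional matrix (I×T by t×i×f×ω):
  I: [ 0  1  0  0]
  T: [ 1  0 -1 -1]
  [I]: (-2)·0+(2)·1+(2)·0+(2)·0 = 2
  [T]: (-2)·1+(2)·0+(2)·-1+(2)·-1 = -6
⇒ I^2 T^-6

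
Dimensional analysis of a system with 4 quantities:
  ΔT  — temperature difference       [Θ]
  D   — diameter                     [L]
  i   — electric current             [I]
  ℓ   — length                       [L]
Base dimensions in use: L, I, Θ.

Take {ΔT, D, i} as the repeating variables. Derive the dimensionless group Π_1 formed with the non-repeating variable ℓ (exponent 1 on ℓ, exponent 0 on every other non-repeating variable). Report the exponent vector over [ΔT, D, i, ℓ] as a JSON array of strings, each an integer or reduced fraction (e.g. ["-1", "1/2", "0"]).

Dimensional matrix (L×I×Θ by ΔT×D×i×ℓ):
  L: [ 0  1  0  1]
  I: [ 0  0  1  0]
  Θ: [ 1  0  0  0]
RREF → pivots at {ΔT,D,i} ⇒ r = 3
Repeat: ΔT,D,i; free: ℓ
RREF:
  r0: [   1    0    0    0]
  r1: [   0    1    0    1]
  r2: [   0    0    1    0]
Fix exponent of ℓ at 1; solve each RREF row for its pivot's exponent:
  r0: exp(ΔT) + (0)·1 = 0 ⇒ exp(ΔT) = 0
  r1: exp(D) + (1)·1 = 0 ⇒ exp(D) = -1
  r2: exp(i) + (0)·1 = 0 ⇒ exp(i) = 0
Π_1 = D^-1 · ℓ

["0", "-1", "0", "1"]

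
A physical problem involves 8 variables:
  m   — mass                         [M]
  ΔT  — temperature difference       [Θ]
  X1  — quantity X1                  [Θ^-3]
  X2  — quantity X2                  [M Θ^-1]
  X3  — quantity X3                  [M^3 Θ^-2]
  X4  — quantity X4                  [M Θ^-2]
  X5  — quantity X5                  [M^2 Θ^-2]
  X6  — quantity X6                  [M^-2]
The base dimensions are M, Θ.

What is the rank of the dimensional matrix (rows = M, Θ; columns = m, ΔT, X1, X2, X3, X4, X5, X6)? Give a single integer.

2

Dimensional matrix (M×Θ by m×ΔT×X1×X2×X3×X4×X5×X6):
  M: [ 1  0  0  1  3  1  2 -2]
  Θ: [ 0  1 -3 -1 -2 -2 -2  0]
Row reduction gives pivot columns m,ΔT; rank = 2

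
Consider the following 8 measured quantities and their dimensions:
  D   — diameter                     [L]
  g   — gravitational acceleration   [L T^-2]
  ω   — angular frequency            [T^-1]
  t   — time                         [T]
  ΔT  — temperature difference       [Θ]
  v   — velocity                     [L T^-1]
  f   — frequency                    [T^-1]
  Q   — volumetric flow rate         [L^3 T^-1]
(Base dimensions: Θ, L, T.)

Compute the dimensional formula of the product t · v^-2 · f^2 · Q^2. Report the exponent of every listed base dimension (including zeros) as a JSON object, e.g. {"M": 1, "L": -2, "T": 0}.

{"Θ": 0, "L": 4, "T": -1}

Exponent matrix [Θ,L,T] × [D,g,ω,t,ΔT,v,f,Q]:
  Θ: [ 0  0  0  0  1  0  0  0]
  L: [ 1  1  0  0  0  1  0  3]
  T: [ 0 -2 -1  1  0 -1 -1 -1]
  [Θ]: (1)·0+(-2)·0+(2)·0+(2)·0 = 0
  [L]: (1)·0+(-2)·1+(2)·0+(2)·3 = 4
  [T]: (1)·1+(-2)·-1+(2)·-1+(2)·-1 = -1
⇒ L^4 T^-1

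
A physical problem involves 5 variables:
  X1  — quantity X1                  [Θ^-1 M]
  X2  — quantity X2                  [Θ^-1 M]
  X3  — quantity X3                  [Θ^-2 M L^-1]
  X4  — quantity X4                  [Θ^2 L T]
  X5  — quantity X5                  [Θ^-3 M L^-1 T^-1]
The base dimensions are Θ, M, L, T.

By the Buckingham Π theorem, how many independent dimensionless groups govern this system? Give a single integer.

Exponent matrix [Θ,M,L,T] × [X1,X2,X3,X4,X5]:
  Θ: [-1 -1 -2  2 -3]
  M: [ 1  1  1  0  1]
  L: [ 0  0 -1  1 -1]
  T: [ 0  0  0  1 -1]
Row reduction gives pivot columns X1,X3,X4; rank = 3
Π count = n − r = 5 − 3 = 2

2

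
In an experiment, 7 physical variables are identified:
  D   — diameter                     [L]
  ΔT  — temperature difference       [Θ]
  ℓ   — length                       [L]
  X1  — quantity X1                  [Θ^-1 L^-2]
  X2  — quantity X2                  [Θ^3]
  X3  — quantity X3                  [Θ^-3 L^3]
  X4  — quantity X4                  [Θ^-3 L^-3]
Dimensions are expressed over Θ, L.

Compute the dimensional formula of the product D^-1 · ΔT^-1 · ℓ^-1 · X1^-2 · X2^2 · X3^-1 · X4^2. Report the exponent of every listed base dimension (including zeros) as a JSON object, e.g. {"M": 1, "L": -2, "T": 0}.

{"Θ": 4, "L": -7}

Exponent matrix [Θ,L] × [D,ΔT,ℓ,X1,X2,X3,X4]:
  Θ: [ 0  1  0 -1  3 -3 -3]
  L: [ 1  0  1 -2  0  3 -3]
  [Θ]: (-1)·0+(-1)·1+(-1)·0+(-2)·-1+(2)·3+(-1)·-3+(2)·-3 = 4
  [L]: (-1)·1+(-1)·0+(-1)·1+(-2)·-2+(2)·0+(-1)·3+(2)·-3 = -7
⇒ Θ^4 L^-7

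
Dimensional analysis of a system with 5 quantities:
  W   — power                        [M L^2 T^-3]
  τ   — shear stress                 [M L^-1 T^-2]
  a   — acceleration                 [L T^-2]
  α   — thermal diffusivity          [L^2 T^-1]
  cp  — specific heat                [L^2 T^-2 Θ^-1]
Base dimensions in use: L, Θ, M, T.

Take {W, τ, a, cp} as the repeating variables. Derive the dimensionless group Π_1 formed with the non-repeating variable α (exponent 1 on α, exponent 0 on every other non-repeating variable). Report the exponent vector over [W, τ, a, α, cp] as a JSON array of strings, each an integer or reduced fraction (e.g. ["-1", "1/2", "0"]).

Write exponents as rows L,Θ,M,T / cols W,τ,a,α,cp:
  L: [ 2 -1  1  2  2]
  Θ: [ 0  0  0  0 -1]
  M: [ 1  1  0  0  0]
  T: [-3 -2 -2 -1 -2]
RREF → pivots at {W,τ,a,cp} ⇒ r = 4
Pivot set = {W,τ,a,cp}, free = {α}
RREF:
  r0: [   1    0    0  3/5    0]
  r1: [   0    1    0 -3/5    0]
  r2: [   0    0    1  1/5    0]
  r3: [   0    0    0    0    1]
Fix exponent of α at 1; solve each RREF row for its pivot's exponent:
  r0: exp(W) + (3/5)·1 = 0 ⇒ exp(W) = -3/5
  r1: exp(τ) + (-3/5)·1 = 0 ⇒ exp(τ) = 3/5
  r2: exp(a) + (1/5)·1 = 0 ⇒ exp(a) = -1/5
  r3: exp(cp) + (0)·1 = 0 ⇒ exp(cp) = 0
Π_1 = W^(-3/5) · τ^(3/5) · a^(-1/5) · α

["-3/5", "3/5", "-1/5", "1", "0"]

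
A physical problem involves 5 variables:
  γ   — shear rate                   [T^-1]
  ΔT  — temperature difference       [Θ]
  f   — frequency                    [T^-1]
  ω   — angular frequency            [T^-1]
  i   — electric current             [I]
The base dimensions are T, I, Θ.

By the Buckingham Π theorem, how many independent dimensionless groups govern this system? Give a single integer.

Dimensional matrix (T×I×Θ by γ×ΔT×f×ω×i):
  T: [-1  0 -1 -1  0]
  I: [ 0  0  0  0  1]
  Θ: [ 0  1  0  0  0]
Row reduction gives pivot columns γ,ΔT,i; rank = 3
5 vars − rank 3 = 2 Π groups

2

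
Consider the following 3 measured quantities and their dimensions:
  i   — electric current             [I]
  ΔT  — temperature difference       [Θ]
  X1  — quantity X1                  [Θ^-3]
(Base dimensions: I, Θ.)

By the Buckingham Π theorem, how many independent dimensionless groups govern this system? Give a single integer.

Dimensional matrix (I×Θ by i×ΔT×X1):
  I: [ 1  0  0]
  Θ: [ 0  1 -3]
RREF → pivots at {i,ΔT} ⇒ r = 2
Π count = n − r = 3 − 2 = 1

1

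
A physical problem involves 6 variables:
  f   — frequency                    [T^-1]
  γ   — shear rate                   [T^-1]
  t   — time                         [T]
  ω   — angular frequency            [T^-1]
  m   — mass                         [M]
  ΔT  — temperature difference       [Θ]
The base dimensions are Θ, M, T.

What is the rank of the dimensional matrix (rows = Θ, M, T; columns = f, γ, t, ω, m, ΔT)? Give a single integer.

Exponent matrix [Θ,M,T] × [f,γ,t,ω,m,ΔT]:
  Θ: [ 0  0  0  0  0  1]
  M: [ 0  0  0  0  1  0]
  T: [-1 -1  1 -1  0  0]
Row reduction gives pivot columns f,m,ΔT; rank = 3

3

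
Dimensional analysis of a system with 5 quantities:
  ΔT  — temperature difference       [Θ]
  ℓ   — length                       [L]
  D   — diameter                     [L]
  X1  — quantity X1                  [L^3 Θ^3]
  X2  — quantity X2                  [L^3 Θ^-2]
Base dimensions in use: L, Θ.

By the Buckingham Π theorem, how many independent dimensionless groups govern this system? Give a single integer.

3

Dimensional matrix (L×Θ by ΔT×ℓ×D×X1×X2):
  L: [ 0  1  1  3  3]
  Θ: [ 1  0  0  3 -2]
RREF → pivots at {ΔT,ℓ} ⇒ r = 2
5 vars − rank 2 = 3 Π groups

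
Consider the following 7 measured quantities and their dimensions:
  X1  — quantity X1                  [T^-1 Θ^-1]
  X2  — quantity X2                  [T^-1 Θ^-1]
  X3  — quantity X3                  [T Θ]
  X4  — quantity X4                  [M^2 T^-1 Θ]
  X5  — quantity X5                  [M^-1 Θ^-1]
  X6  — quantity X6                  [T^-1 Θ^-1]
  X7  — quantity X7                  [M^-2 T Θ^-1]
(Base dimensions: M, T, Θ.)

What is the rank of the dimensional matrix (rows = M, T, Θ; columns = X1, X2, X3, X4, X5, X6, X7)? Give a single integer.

2

Exponent matrix [M,T,Θ] × [X1,X2,X3,X4,X5,X6,X7]:
  M: [ 0  0  0  2 -1  0 -2]
  T: [-1 -1  1 -1  0 -1  1]
  Θ: [-1 -1  1  1 -1 -1 -1]
Row reduction gives pivot columns X1,X4; rank = 2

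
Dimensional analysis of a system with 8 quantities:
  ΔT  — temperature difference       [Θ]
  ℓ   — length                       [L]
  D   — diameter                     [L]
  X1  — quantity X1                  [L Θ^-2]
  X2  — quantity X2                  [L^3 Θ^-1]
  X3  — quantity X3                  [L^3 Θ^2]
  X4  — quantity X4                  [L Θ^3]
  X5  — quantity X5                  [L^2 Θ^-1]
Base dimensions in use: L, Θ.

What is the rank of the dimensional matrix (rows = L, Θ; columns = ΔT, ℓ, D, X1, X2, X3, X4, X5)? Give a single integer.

2

Exponent matrix [L,Θ] × [ΔT,ℓ,D,X1,X2,X3,X4,X5]:
  L: [ 0  1  1  1  3  3  1  2]
  Θ: [ 1  0  0 -2 -1  2  3 -1]
Row reduction gives pivot columns ΔT,ℓ; rank = 2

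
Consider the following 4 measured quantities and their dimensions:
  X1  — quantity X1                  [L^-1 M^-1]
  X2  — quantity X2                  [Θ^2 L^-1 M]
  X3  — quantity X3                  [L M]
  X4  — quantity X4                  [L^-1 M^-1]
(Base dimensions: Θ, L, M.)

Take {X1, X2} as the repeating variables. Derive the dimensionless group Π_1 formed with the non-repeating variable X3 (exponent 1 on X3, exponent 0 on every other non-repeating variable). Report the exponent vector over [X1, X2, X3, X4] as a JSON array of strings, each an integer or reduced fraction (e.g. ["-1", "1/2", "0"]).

Dimensional matrix (Θ×L×M by X1×X2×X3×X4):
  Θ: [ 0  2  0  0]
  L: [-1 -1  1 -1]
  M: [-1  1  1 -1]
Row reduction gives pivot columns X1,X2; rank = 2
Repeat: X1,X2; free: X3,X4
RREF:
  r0: [   1    0   -1    1]
  r1: [   0    1    0    0]
  r2: [   0    0    0    0]
Fix exponent of X3 at 1, X4 at 0; solve each RREF row for its pivot's exponent:
  r0: exp(X1) + (-1)·1 = 0 ⇒ exp(X1) = 1
  r1: exp(X2) + (0)·1 = 0 ⇒ exp(X2) = 0
Π_1 = X1 · X3

["1", "0", "1", "0"]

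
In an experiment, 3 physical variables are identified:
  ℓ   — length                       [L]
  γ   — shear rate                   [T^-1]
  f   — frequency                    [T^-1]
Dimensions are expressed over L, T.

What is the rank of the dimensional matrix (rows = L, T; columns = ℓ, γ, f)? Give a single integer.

Dimensional matrix (L×T by ℓ×γ×f):
  L: [ 1  0  0]
  T: [ 0 -1 -1]
Echelon form has 2 nonzero rows (pivots: ℓ,γ)

2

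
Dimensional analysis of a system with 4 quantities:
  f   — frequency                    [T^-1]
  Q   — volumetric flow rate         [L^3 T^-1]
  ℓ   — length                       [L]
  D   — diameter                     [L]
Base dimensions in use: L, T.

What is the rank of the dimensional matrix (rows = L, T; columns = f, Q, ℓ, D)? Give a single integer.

Exponent matrix [L,T] × [f,Q,ℓ,D]:
  L: [ 0  3  1  1]
  T: [-1 -1  0  0]
Echelon form has 2 nonzero rows (pivots: f,Q)

2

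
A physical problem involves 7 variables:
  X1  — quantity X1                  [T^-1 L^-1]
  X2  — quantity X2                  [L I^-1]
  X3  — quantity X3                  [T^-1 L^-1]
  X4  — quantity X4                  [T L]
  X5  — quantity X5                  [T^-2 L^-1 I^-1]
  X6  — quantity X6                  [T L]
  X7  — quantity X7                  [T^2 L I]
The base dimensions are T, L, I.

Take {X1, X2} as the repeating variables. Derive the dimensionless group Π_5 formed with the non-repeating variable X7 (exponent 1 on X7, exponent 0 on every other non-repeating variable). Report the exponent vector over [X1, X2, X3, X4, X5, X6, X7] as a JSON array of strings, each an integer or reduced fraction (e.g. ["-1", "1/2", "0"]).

["2", "1", "0", "0", "0", "0", "1"]

Dimensional matrix (T×L×I by X1×X2×X3×X4×X5×X6×X7):
  T: [-1  0 -1  1 -2  1  2]
  L: [-1  1 -1  1 -1  1  1]
  I: [ 0 -1  0  0 -1  0  1]
RREF → pivots at {X1,X2} ⇒ r = 2
Pivot set = {X1,X2}, free = {X3,X4,X5,X6,X7}
RREF:
  r0: [   1    0    1   -1    2   -1   -2]
  r1: [   0    1    0    0    1    0   -1]
  r2: [   0    0    0    0    0    0    0]
Fix exponent of X7 at 1, X3 at 0, X4 at 0, X5 at 0, X6 at 0; solve each RREF row for its pivot's exponent:
  r0: exp(X1) + (-2)·1 = 0 ⇒ exp(X1) = 2
  r1: exp(X2) + (-1)·1 = 0 ⇒ exp(X2) = 1
Π_5 = X1^2 · X2 · X7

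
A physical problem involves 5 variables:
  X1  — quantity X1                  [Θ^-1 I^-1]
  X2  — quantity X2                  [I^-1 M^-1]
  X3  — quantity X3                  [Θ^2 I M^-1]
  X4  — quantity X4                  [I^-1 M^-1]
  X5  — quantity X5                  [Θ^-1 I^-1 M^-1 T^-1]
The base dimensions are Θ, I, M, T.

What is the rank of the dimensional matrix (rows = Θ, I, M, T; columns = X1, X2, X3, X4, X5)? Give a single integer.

Write exponents as rows Θ,I,M,T / cols X1,X2,X3,X4,X5:
  Θ: [-1  0  2  0 -1]
  I: [-1 -1  1 -1 -1]
  M: [ 0 -1 -1 -1 -1]
  T: [ 0  0  0  0 -1]
Echelon form has 3 nonzero rows (pivots: X1,X2,X5)

3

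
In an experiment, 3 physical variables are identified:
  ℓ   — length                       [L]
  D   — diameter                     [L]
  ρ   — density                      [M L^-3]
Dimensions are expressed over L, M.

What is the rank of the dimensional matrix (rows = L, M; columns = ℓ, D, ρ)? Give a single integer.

Dimensional matrix (L×M by ℓ×D×ρ):
  L: [ 1  1 -3]
  M: [ 0  0  1]
Echelon form has 2 nonzero rows (pivots: ℓ,ρ)

2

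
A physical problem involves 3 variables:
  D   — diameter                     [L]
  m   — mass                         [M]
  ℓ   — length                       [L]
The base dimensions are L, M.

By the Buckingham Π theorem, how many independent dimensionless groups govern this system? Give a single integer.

1

Write exponents as rows L,M / cols D,m,ℓ:
  L: [ 1  0  1]
  M: [ 0  1  0]
Echelon form has 2 nonzero rows (pivots: D,m)
3 vars − rank 2 = 1 Π group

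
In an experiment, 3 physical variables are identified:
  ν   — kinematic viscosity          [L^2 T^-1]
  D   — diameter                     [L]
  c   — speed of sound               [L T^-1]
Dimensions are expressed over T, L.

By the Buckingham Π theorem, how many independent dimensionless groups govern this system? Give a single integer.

1

Exponent matrix [T,L] × [ν,D,c]:
  T: [-1  0 -1]
  L: [ 2  1  1]
RREF → pivots at {ν,D} ⇒ r = 2
n=3, r=2 ⇒ 1 dimensionless group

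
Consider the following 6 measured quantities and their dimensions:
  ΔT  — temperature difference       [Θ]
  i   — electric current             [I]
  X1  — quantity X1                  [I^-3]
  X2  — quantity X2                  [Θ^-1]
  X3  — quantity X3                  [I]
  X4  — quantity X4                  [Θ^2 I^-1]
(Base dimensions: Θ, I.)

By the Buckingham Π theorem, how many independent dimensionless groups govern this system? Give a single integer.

Exponent matrix [Θ,I] × [ΔT,i,X1,X2,X3,X4]:
  Θ: [ 1  0  0 -1  0  2]
  I: [ 0  1 -3  0  1 -1]
Row reduction gives pivot columns ΔT,i; rank = 2
Π count = n − r = 6 − 2 = 4

4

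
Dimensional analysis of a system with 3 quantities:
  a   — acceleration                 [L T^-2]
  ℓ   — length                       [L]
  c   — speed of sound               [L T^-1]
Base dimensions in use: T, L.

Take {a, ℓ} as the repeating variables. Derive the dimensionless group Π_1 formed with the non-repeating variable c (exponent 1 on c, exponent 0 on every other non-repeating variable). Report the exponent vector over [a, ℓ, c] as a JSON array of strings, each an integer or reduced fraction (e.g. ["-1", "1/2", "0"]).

Exponent matrix [T,L] × [a,ℓ,c]:
  T: [-2  0 -1]
  L: [ 1  1  1]
Row reduction gives pivot columns a,ℓ; rank = 2
Pivot set = {a,ℓ}, free = {c}
RREF:
  r0: [   1    0  1/2]
  r1: [   0    1  1/2]
Fix exponent of c at 1; solve each RREF row for its pivot's exponent:
  r0: exp(a) + (1/2)·1 = 0 ⇒ exp(a) = -1/2
  r1: exp(ℓ) + (1/2)·1 = 0 ⇒ exp(ℓ) = -1/2
Π_1 = a^(-1/2) · ℓ^(-1/2) · c

["-1/2", "-1/2", "1"]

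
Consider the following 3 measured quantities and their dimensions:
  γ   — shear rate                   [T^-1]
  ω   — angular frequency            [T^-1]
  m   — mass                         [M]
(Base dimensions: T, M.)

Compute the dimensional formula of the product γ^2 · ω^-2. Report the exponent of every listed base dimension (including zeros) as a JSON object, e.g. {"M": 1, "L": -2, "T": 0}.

{"T": 0, "M": 0}

Dimensional matrix (T×M by γ×ω×m):
  T: [-1 -1  0]
  M: [ 0  0  1]
  [T]: (2)·-1+(-2)·-1 = 0
  [M]: (2)·0+(-2)·0 = 0
⇒ 1 (dimensionless)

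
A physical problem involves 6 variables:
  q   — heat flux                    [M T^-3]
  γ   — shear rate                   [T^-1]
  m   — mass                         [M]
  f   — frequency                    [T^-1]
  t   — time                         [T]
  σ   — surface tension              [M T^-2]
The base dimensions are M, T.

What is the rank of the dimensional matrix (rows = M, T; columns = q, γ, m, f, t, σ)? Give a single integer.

2

Exponent matrix [M,T] × [q,γ,m,f,t,σ]:
  M: [ 1  0  1  0  0  1]
  T: [-3 -1  0 -1  1 -2]
Echelon form has 2 nonzero rows (pivots: q,γ)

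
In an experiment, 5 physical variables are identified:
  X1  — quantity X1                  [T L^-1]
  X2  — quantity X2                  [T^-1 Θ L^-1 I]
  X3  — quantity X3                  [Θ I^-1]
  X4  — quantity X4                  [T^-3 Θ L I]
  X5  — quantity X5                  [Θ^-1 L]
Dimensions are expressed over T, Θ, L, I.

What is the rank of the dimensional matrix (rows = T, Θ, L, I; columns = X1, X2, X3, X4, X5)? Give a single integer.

Dimensional matrix (T×Θ×L×I by X1×X2×X3×X4×X5):
  T: [ 1 -1  0 -3  0]
  Θ: [ 0  1  1  1 -1]
  L: [-1 -1  0  1  1]
  I: [ 0  1 -1  1  0]
Echelon form has 3 nonzero rows (pivots: X1,X2,X3)

3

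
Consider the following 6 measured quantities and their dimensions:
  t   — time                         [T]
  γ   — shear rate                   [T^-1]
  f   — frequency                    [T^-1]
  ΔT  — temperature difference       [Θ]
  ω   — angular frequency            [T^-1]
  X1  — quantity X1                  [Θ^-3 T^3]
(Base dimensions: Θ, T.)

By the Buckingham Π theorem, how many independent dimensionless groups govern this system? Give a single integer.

Dimensional matrix (Θ×T by t×γ×f×ΔT×ω×X1):
  Θ: [ 0  0  0  1  0 -3]
  T: [ 1 -1 -1  0 -1  3]
RREF → pivots at {t,ΔT} ⇒ r = 2
Π count = n − r = 6 − 2 = 4

4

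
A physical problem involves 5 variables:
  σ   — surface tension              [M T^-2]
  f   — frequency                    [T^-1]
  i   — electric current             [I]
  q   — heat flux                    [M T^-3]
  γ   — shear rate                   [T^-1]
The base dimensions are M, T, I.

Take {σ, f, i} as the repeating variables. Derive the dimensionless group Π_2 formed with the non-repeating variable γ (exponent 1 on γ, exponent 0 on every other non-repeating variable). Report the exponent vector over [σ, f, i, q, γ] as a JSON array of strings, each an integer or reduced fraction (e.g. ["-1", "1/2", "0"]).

["0", "-1", "0", "0", "1"]

Write exponents as rows M,T,I / cols σ,f,i,q,γ:
  M: [ 1  0  0  1  0]
  T: [-2 -1  0 -3 -1]
  I: [ 0  0  1  0  0]
RREF → pivots at {σ,f,i} ⇒ r = 3
Pivot set = {σ,f,i}, free = {q,γ}
RREF:
  r0: [   1    0    0    1    0]
  r1: [   0    1    0    1    1]
  r2: [   0    0    1    0    0]
Fix exponent of γ at 1, q at 0; solve each RREF row for its pivot's exponent:
  r0: exp(σ) + (0)·1 = 0 ⇒ exp(σ) = 0
  r1: exp(f) + (1)·1 = 0 ⇒ exp(f) = -1
  r2: exp(i) + (0)·1 = 0 ⇒ exp(i) = 0
Π_2 = f^-1 · γ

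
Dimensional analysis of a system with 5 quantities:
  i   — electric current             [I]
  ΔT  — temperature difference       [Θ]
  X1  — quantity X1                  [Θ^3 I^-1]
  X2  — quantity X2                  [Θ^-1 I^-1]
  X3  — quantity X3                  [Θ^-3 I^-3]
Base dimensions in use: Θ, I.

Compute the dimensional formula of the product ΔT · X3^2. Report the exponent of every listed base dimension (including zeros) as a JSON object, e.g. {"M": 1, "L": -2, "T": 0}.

{"Θ": -5, "I": -6}

Exponent matrix [Θ,I] × [i,ΔT,X1,X2,X3]:
  Θ: [ 0  1  3 -1 -3]
  I: [ 1  0 -1 -1 -3]
  [Θ]: (1)·1+(2)·-3 = -5
  [I]: (1)·0+(2)·-3 = -6
⇒ Θ^-5 I^-6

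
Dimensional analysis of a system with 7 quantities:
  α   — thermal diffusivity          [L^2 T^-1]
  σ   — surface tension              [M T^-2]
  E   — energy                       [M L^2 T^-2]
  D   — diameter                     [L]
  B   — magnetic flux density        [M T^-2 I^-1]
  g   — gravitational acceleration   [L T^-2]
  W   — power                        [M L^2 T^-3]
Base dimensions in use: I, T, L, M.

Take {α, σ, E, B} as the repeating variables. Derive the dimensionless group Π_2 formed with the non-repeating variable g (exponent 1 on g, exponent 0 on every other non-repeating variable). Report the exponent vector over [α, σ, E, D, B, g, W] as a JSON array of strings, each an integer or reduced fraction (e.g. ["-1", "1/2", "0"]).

Dimensional matrix (I×T×L×M by α×σ×E×D×B×g×W):
  I: [ 0  0  0  0 -1  0  0]
  T: [-1 -2 -2  0 -2 -2 -3]
  L: [ 2  0  2  1  0  1  2]
  M: [ 0  1  1  0  1  0  1]
RREF → pivots at {α,σ,E,B} ⇒ r = 4
Pivot set = {α,σ,E,B}, free = {D,g,W}
RREF:
  r0: [   1    0    0    0    0    2    1]
  r1: [   0    1    0 -1/2    0  3/2    1]
  r2: [   0    0    1  1/2    0 -3/2    0]
  r3: [   0    0    0    0    1    0    0]
Fix exponent of g at 1, D at 0, W at 0; solve each RREF row for its pivot's exponent:
  r0: exp(α) + (2)·1 = 0 ⇒ exp(α) = -2
  r1: exp(σ) + (3/2)·1 = 0 ⇒ exp(σ) = -3/2
  r2: exp(E) + (-3/2)·1 = 0 ⇒ exp(E) = 3/2
  r3: exp(B) + (0)·1 = 0 ⇒ exp(B) = 0
Π_2 = α^-2 · σ^(-3/2) · E^(3/2) · g

["-2", "-3/2", "3/2", "0", "0", "1", "0"]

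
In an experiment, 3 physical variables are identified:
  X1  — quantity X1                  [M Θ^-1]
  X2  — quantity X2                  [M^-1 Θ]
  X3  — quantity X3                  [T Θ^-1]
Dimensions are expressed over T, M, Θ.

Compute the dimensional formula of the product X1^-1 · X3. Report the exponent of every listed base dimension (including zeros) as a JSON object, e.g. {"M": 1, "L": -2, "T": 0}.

{"T": 1, "M": -1, "Θ": 0}

Dimensional matrix (T×M×Θ by X1×X2×X3):
  T: [ 0  0  1]
  M: [ 1 -1  0]
  Θ: [-1  1 -1]
  [T]: (-1)·0+(1)·1 = 1
  [M]: (-1)·1+(1)·0 = -1
  [Θ]: (-1)·-1+(1)·-1 = 0
⇒ T M^-1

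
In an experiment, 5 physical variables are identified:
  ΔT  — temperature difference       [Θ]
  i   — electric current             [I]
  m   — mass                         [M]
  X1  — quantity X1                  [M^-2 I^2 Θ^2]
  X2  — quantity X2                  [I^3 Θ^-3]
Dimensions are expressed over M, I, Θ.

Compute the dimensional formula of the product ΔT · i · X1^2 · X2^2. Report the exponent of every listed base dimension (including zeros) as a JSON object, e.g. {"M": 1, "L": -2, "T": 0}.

{"M": -4, "I": 11, "Θ": -1}

Dimensional matrix (M×I×Θ by ΔT×i×m×X1×X2):
  M: [ 0  0  1 -2  0]
  I: [ 0  1  0  2  3]
  Θ: [ 1  0  0  2 -3]
  [M]: (1)·0+(1)·0+(2)·-2+(2)·0 = -4
  [I]: (1)·0+(1)·1+(2)·2+(2)·3 = 11
  [Θ]: (1)·1+(1)·0+(2)·2+(2)·-3 = -1
⇒ M^-4 I^11 Θ^-1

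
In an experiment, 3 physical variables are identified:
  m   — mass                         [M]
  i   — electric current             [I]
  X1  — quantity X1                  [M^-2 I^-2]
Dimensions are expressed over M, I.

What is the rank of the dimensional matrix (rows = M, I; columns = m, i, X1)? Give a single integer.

Write exponents as rows M,I / cols m,i,X1:
  M: [ 1  0 -2]
  I: [ 0  1 -2]
Echelon form has 2 nonzero rows (pivots: m,i)

2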